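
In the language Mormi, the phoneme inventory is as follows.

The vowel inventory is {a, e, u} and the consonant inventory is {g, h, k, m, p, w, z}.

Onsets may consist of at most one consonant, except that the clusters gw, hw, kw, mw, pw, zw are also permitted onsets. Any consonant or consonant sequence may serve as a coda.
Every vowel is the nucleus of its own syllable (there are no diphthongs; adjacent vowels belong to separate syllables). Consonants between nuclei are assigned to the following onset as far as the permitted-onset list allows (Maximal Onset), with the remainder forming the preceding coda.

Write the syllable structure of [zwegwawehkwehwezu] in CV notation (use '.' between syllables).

CCV.CCV.CVC.CCV.CCV.CV

Vowels present: e, a, e, e, e, u; each is a nucleus, giving 6 syllables.
V1 /e/ – V2 /a/: /gw/ — entire cluster is a permitted onset → onset /gw/, coda ∅.
V2 /a/ – V3 /e/: just /w/ — single C goes to the following onset.
V3 /e/ – V4 /e/: /hkw/; trying suffixes from longest down, /kw/ is the first permitted one, so coda /h/ | onset /kw/.
V4 /e/ – V5 /e/: /hw/ is a licit onset in full, so it all attaches to the next syllable.
V5 /e/ – V6 /u/: /z/ → onset of the next syllable (single consonants are always licit onsets).
Putting it together: zwe.gwa.weh.kwe.hwe.zu.
Mapping each syllable to C/V: /zwe/ → CCV, /gwa/ → CCV, /weh/ → CVC, /kwe/ → CCV, /hwe/ → CCV, /zu/ → CV.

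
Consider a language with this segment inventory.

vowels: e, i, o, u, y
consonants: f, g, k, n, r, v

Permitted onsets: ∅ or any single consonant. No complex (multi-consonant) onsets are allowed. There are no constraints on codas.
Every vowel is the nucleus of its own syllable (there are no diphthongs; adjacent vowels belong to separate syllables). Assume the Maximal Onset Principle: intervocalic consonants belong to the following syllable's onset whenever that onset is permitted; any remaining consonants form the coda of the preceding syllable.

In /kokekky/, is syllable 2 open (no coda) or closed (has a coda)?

Nuclei (vowels): o, e, y → 3 syllables.
σ1/σ2 boundary: just /k/ — single C goes to the following onset.
σ2/σ3 boundary: /kk/; trying suffixes from longest down, /k/ is the first permitted one, so coda /k/ | onset /k/.
Syllabification: ko.kek.ky.
Syllable 2 is /kek/ with coda /k/, so it is closed.

closed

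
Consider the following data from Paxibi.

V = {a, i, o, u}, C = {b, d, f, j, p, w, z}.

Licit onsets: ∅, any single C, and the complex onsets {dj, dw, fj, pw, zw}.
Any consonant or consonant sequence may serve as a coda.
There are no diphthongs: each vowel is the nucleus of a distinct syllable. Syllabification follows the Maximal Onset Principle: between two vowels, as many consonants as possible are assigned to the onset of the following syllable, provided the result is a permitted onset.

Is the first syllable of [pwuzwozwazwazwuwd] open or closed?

Nuclei (vowels): u, o, a, a, u → 5 syllables.
V1 /u/ – V2 /o/: cluster /zw/ — /zw/ is itself a permitted onset, so the whole cluster goes right; preceding coda = ∅.
V2 /o/ – V3 /a/: /zw/ is a licit onset in full, so it all attaches to the next syllable.
V3 /a/ – V4 /a/: /zw/ is a licit onset in full, so it all attaches to the next syllable.
V4 /a/ – V5 /u/: cluster /zw/ — /zw/ is itself a permitted onset, so the whole cluster goes right; preceding coda = ∅.
So the parse is pwu.zwo.zwa.zwa.zwuwd.
Syllable 1 is /pwu/; it ends in its nucleus with no coda, so it is open.

open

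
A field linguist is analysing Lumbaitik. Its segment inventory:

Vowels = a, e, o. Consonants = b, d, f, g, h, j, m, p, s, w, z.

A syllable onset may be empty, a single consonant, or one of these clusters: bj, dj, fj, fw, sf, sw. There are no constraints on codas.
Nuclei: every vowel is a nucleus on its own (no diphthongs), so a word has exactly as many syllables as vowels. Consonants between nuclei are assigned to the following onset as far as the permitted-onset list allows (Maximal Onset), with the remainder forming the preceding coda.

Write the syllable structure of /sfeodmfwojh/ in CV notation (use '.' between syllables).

Vowels present: e, o, o; each is a nucleus, giving 3 syllables.
Between /e/ (V1) and /o/ (V2): nothing intervenes; syllable break is V.V.
Between /o/ (V2) and /o/ (V3): /dmfw/ — longest licit onset from the right is /fw/, leaving /dm/ as coda.
Syllabification: sfe.odm.fwojh.
Mapping each syllable to C/V: /sfe/ → CCV, /odm/ → VCC, /fwojh/ → CCVCC.

CCV.VCC.CCVCC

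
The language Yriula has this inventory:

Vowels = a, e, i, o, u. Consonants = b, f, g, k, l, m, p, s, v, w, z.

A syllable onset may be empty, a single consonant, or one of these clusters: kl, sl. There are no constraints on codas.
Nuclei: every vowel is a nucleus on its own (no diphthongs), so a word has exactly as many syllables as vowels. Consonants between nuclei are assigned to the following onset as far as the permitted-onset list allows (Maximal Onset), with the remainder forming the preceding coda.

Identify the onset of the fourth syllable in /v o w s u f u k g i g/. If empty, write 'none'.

The vowels are o, u, u, i — 4 nuclei, so 4 syllables.
V1 /o/ – V2 /u/: /ws/ splits as /w/ + /s/ (/s/ is the longest suffix that is a licit onset).
V2 /u/ – V3 /u/: /f/ is a single consonant, so it becomes the next onset.
V3 /u/ – V4 /i/: /kg/ splits as /k/ + /g/ (/g/ is the longest suffix that is a licit onset).
Result: vow.su.fuk.gig.
Syllable 4 is /gig/: onset /g/, nucleus /i/, coda /g/.

g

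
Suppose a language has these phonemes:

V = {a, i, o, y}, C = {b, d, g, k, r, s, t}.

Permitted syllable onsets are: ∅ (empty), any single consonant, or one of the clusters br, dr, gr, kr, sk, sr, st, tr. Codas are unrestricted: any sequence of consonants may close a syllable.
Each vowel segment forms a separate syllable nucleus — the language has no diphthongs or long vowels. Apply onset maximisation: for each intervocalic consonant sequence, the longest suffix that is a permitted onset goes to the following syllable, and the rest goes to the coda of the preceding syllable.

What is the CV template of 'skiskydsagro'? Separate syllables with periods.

Nuclei (vowels): i, y, a, o → 4 syllables.
V1 /i/ – V2 /y/: cluster /sk/ — /sk/ is itself a permitted onset, so the whole cluster goes right; preceding coda = ∅.
V2 /y/ – V3 /a/: /ds/ splits as /d/ + /s/ (/s/ is the longest suffix that is a licit onset).
V3 /a/ – V4 /o/: cluster /gr/ — /gr/ is itself a permitted onset, so the whole cluster goes right; preceding coda = ∅.
Syllabification: ski.skyd.sa.gro.
Mapping each syllable to C/V: /ski/ → CCV, /skyd/ → CCVC, /sa/ → CV, /gro/ → CCV.

CCV.CCVC.CV.CCV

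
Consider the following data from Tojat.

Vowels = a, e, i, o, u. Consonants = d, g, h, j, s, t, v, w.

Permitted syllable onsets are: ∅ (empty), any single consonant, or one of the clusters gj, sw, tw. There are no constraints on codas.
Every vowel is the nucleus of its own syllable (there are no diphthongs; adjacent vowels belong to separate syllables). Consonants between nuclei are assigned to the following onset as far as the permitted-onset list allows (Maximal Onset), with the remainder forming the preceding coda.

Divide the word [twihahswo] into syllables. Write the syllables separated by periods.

Vowels present: i, a, o; each is a nucleus, giving 3 syllables.
/i…a/ gap (V1→V2): /h/ → onset of the next syllable (single consonants are always licit onsets).
/a…o/ gap (V2→V3): /hsw/; trying suffixes from longest down, /sw/ is the first permitted one, so coda /h/ | onset /sw/.

twi.hah.swo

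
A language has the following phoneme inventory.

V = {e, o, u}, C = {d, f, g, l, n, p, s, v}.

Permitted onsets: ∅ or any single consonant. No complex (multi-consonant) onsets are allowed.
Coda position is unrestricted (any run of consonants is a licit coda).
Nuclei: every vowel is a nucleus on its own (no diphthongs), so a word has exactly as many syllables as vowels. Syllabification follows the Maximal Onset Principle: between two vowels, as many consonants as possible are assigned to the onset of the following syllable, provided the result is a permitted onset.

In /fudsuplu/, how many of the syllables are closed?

2

Nuclei (vowels): u, u, u → 3 syllables.
V1 /u/ – V2 /u/: /ds/ — longest licit onset from the right is /s/, leaving /d/ as coda.
V2 /u/ – V3 /u/: /pl/ — longest licit onset from the right is /l/, leaving /p/ as coda.
Syllabification: fud.sup.lu.
Classifying each syllable: /fud/ (closed), /sup/ (closed), /lu/ (open).
Closed syllables: 2.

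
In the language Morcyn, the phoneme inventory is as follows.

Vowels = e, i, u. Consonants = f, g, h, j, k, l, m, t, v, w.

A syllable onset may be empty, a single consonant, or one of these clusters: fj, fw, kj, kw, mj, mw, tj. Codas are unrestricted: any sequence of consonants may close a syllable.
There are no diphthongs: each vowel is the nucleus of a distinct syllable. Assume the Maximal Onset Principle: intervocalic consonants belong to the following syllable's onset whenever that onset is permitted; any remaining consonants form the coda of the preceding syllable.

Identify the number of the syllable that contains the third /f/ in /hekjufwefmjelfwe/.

5

Nuclei (vowels): e, u, e, e, e → 5 syllables.
σ1/σ2 boundary: /kj/ is a licit onset in full, so it all attaches to the next syllable.
σ2/σ3 boundary: /fw/ — entire cluster is a permitted onset → onset /fw/, coda ∅.
σ3/σ4 boundary: cluster /fmj/ — the longest permitted-onset suffix is /mj/; onset = /mj/, preceding coda = /f/.
σ4/σ5 boundary: /lfw/ — longest licit onset from the right is /fw/, leaving /l/ as coda.
Result: he.kju.fwef.mjel.fwe.
The third /f/ is in the onset of syllable 5 (/fwe/).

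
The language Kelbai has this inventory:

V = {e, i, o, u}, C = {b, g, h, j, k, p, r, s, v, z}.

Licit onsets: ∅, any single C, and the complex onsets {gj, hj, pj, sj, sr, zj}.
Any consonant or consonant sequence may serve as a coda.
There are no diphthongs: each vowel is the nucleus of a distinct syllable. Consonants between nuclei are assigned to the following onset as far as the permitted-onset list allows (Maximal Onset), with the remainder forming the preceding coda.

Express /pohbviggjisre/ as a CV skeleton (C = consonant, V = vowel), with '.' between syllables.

CVCC.CVC.CCV.CCV

Vowels present: o, i, i, e; each is a nucleus, giving 4 syllables.
σ1/σ2 boundary: cluster /hbv/ — the longest permitted-onset suffix is /v/; onset = /v/, preceding coda = /hb/.
σ2/σ3 boundary: /ggj/ — longest licit onset from the right is /gj/, leaving /g/ as coda.
σ3/σ4 boundary: /sr/ is a licit onset in full, so it all attaches to the next syllable.
Syllabification: pohb.vig.gji.sre.
Mapping each syllable to C/V: /pohb/ → CVCC, /vig/ → CVC, /gji/ → CCV, /sre/ → CCV.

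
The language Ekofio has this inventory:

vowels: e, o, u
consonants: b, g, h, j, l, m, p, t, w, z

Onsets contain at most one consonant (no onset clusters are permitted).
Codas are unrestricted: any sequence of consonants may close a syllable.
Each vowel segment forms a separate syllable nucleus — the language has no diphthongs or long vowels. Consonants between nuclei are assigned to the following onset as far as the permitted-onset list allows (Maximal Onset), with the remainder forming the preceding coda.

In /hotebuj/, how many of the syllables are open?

The vowels are o, e, u — 3 nuclei, so 3 syllables.
V1 /o/ – V2 /e/: just /t/ — single C goes to the following onset.
V2 /e/ – V3 /u/: just /b/ — single C goes to the following onset.
Putting it together: ho.te.buj.
Classifying each syllable: /ho/ (open), /te/ (open), /buj/ (closed).
Open syllables: 2.

2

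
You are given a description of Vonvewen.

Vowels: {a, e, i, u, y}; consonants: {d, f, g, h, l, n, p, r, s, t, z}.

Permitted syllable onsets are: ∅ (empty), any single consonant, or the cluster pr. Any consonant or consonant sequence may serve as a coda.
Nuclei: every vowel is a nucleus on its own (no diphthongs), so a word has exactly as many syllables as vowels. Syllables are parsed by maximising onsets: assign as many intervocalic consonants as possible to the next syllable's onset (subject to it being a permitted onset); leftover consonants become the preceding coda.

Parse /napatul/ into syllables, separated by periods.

na.pa.tul

Vowels present: a, a, u; each is a nucleus, giving 3 syllables.
Between /a/ (V1) and /a/ (V2): /p/ → onset of the next syllable (single consonants are always licit onsets).
Between /a/ (V2) and /u/ (V3): /t/ → onset of the next syllable (single consonants are always licit onsets).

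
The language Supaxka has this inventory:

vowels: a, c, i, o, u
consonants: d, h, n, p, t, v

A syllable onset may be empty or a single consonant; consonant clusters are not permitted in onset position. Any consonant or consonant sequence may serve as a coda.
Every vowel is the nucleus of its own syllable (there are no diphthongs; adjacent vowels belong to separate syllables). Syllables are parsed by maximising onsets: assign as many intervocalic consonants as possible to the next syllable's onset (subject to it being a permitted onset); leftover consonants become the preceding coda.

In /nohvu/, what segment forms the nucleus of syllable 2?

The vowels are o, u — 2 nuclei, so 2 syllables.
The second nucleus (vowel 2 from the left) is /u/.

u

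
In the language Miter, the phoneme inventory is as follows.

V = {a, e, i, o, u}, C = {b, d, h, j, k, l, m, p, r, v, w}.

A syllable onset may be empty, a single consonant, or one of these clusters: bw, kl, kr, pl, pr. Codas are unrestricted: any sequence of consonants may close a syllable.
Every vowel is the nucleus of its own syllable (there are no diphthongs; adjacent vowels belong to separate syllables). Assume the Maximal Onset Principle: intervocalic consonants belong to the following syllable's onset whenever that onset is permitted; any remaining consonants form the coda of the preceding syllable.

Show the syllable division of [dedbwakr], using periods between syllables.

The vowels are e, a — 2 nuclei, so 2 syllables.
/e…a/ gap (V1→V2): /dbw/ — longest licit onset from the right is /bw/, leaving /d/ as coda.

ded.bwakr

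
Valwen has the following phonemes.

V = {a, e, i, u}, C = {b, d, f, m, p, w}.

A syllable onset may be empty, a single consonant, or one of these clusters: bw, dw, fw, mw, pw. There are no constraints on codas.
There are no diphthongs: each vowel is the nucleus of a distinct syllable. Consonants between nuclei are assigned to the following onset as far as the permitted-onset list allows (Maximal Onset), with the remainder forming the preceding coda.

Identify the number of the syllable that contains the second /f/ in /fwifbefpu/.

Nuclei (vowels): i, e, u → 3 syllables.
V1 /i/ – V2 /e/: /fb/; trying suffixes from longest down, /b/ is the first permitted one, so coda /f/ | onset /b/.
V2 /e/ – V3 /u/: /fp/ — longest licit onset from the right is /p/, leaving /f/ as coda.
Putting it together: fwif.bef.pu.
The second /f/ is in the coda of syllable 1 (/fwif/).

1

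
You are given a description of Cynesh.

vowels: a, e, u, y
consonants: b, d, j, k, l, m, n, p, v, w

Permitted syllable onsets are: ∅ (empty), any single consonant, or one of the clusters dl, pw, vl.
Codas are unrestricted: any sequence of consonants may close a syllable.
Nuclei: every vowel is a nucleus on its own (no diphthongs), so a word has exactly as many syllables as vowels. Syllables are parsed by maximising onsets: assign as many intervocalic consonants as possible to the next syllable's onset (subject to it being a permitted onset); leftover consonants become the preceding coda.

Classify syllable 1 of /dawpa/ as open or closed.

closed

The vowels are a, a — 2 nuclei, so 2 syllables.
V1 /a/ – V2 /a/: cluster /wp/ — the longest permitted-onset suffix is /p/; onset = /p/, preceding coda = /w/.
Result: daw.pa.
Syllable 1 is /daw/ with coda /w/, so it is closed.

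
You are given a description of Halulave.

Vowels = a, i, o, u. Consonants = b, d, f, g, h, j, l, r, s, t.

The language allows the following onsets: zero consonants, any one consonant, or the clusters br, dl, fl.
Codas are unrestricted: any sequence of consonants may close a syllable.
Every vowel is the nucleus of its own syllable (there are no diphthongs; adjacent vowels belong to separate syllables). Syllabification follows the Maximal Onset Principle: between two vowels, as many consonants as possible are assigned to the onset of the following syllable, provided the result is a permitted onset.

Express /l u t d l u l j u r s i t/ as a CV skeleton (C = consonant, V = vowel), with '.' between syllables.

CVC.CCVC.CVC.CVC

Vowels present: u, u, u, i; each is a nucleus, giving 4 syllables.
V1 /u/ – V2 /u/: cluster /tdl/ — the longest permitted-onset suffix is /dl/; onset = /dl/, preceding coda = /t/.
V2 /u/ – V3 /u/: cluster /lj/ — the longest permitted-onset suffix is /j/; onset = /j/, preceding coda = /l/.
V3 /u/ – V4 /i/: /rs/ — longest licit onset from the right is /s/, leaving /r/ as coda.
Result: lut.dlul.jur.sit.
Mapping each syllable to C/V: /lut/ → CVC, /dlul/ → CCVC, /jur/ → CVC, /sit/ → CVC.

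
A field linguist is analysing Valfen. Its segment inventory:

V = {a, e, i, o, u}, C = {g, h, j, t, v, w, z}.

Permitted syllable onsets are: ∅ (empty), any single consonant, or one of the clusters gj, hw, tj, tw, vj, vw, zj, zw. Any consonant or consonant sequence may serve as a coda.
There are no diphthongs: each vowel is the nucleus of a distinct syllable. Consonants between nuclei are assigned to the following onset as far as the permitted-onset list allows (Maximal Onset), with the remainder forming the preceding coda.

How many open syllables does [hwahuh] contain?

Vowels present: a, u; each is a nucleus, giving 2 syllables.
V1 /a/ – V2 /u/: /h/ → onset of the next syllable (single consonants are always licit onsets).
Result: hwa.huh.
Classifying each syllable: /hwa/ (open), /huh/ (closed).
Open syllables: 1.

1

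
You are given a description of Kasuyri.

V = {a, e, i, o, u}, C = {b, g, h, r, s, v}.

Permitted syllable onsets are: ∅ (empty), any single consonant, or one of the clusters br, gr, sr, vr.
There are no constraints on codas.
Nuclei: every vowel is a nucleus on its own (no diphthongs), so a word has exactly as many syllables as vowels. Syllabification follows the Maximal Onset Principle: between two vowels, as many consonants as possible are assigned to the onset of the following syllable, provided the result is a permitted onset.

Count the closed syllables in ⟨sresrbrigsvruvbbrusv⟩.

4

Nuclei (vowels): e, i, u, u → 4 syllables.
σ1/σ2 boundary: /srbr/; trying suffixes from longest down, /br/ is the first permitted one, so coda /sr/ | onset /br/.
σ2/σ3 boundary: cluster /gsvr/ — the longest permitted-onset suffix is /vr/; onset = /vr/, preceding coda = /gs/.
σ3/σ4 boundary: /vbbr/; trying suffixes from longest down, /br/ is the first permitted one, so coda /vb/ | onset /br/.
Result: sresr.brigs.vruvb.brusv.
Classifying each syllable: /sresr/ (closed), /brigs/ (closed), /vruvb/ (closed), /brusv/ (closed).
Closed syllables: 4.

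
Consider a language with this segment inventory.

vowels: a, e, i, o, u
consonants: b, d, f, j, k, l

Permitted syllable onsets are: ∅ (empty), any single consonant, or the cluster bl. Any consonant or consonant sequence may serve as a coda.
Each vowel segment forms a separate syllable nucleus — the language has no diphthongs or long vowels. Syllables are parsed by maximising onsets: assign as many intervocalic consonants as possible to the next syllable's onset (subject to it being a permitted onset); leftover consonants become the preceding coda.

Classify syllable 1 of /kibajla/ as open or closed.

open

The vowels are i, a, a — 3 nuclei, so 3 syllables.
σ1/σ2 boundary: just /b/ — single C goes to the following onset.
σ2/σ3 boundary: /jl/; trying suffixes from longest down, /l/ is the first permitted one, so coda /j/ | onset /l/.
Putting it together: ki.baj.la.
Syllable 1 is /ki/; it ends in its nucleus with no coda, so it is open.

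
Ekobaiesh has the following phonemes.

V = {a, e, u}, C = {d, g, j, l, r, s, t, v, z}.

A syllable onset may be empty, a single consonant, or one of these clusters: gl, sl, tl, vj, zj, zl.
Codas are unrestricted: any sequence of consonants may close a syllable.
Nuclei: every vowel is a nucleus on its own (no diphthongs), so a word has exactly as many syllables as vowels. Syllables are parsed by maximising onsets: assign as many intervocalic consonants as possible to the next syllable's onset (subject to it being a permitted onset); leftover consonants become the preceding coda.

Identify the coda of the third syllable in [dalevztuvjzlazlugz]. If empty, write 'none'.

Nuclei (vowels): a, e, u, a, u → 5 syllables.
Between /a/ (V1) and /e/ (V2): /l/ is a single consonant, so it becomes the next onset.
Between /e/ (V2) and /u/ (V3): /vzt/ splits as /vz/ + /t/ (/t/ is the longest suffix that is a licit onset).
Between /u/ (V3) and /a/ (V4): /vjzl/ — longest licit onset from the right is /zl/, leaving /vj/ as coda.
Between /a/ (V4) and /u/ (V5): cluster /zl/ — /zl/ is itself a permitted onset, so the whole cluster goes right; preceding coda = ∅.
So the parse is da.levz.tuvj.zla.zlugz.
Syllable 3 is /tuvj/: onset /t/, nucleus /u/, coda /vj/.

vj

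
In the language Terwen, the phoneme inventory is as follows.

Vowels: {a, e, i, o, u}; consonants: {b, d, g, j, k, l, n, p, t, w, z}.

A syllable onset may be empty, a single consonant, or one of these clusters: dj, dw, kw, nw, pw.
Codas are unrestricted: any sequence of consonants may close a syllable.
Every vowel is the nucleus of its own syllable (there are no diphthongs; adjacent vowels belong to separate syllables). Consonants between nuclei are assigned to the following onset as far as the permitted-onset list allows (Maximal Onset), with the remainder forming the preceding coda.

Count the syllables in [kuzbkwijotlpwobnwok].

5

The vowels are u, i, o, o, o — 5 nuclei, so 5 syllables.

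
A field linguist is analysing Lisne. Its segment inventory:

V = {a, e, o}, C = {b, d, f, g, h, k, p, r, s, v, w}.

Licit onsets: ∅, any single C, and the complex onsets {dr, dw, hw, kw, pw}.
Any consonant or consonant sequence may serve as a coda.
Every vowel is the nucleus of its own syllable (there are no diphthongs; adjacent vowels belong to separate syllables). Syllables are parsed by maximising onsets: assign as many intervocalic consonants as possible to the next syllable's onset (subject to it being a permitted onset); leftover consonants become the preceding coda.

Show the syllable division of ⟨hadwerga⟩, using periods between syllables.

Nuclei (vowels): a, e, a → 3 syllables.
V1 /a/ – V2 /e/: /dw/ — entire cluster is a permitted onset → onset /dw/, coda ∅.
V2 /e/ – V3 /a/: /rg/ — longest licit onset from the right is /g/, leaving /r/ as coda.

ha.dwer.ga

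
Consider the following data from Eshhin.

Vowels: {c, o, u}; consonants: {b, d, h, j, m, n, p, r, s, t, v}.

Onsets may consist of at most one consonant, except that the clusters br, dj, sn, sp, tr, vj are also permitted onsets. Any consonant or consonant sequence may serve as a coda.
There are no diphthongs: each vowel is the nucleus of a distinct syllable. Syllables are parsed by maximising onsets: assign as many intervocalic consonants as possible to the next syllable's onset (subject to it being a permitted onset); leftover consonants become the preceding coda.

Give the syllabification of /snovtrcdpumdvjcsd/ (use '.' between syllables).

snov.trcd.pumd.vjcsd

Vowels present: o, c, u, c; each is a nucleus, giving 4 syllables.
/o…c/ gap (V1→V2): /vtr/ splits as /v/ + /tr/ (/tr/ is the longest suffix that is a licit onset).
/c…u/ gap (V2→V3): /dp/; trying suffixes from longest down, /p/ is the first permitted one, so coda /d/ | onset /p/.
/u…c/ gap (V3→V4): /mdvj/; trying suffixes from longest down, /vj/ is the first permitted one, so coda /md/ | onset /vj/.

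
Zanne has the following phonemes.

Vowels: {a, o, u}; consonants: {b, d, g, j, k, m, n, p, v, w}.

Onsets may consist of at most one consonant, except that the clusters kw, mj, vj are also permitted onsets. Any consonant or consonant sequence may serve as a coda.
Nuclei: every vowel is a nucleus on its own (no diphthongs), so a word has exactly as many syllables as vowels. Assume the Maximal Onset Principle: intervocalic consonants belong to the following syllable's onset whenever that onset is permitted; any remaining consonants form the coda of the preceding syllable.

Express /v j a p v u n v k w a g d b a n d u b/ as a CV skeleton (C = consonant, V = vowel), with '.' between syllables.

Nuclei (vowels): a, u, a, a, u → 5 syllables.
/a…u/ gap (V1→V2): cluster /pv/ — the longest permitted-onset suffix is /v/; onset = /v/, preceding coda = /p/.
/u…a/ gap (V2→V3): /nvkw/ splits as /nv/ + /kw/ (/kw/ is the longest suffix that is a licit onset).
/a…a/ gap (V3→V4): cluster /gdb/ — the longest permitted-onset suffix is /b/; onset = /b/, preceding coda = /gd/.
/a…u/ gap (V4→V5): /nd/; trying suffixes from longest down, /d/ is the first permitted one, so coda /n/ | onset /d/.
Putting it together: vjap.vunv.kwagd.ban.dub.
Mapping each syllable to C/V: /vjap/ → CCVC, /vunv/ → CVCC, /kwagd/ → CCVCC, /ban/ → CVC, /dub/ → CVC.

CCVC.CVCC.CCVCC.CVC.CVC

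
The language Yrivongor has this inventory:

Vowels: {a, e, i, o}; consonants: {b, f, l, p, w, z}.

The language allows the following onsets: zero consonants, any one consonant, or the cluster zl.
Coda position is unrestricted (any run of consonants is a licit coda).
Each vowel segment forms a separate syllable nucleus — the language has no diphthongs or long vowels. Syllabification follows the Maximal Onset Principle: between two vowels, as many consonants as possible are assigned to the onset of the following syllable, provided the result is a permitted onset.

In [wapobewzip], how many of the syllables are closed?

2

The vowels are a, o, e, i — 4 nuclei, so 4 syllables.
Between /a/ (V1) and /o/ (V2): /p/ → onset of the next syllable (single consonants are always licit onsets).
Between /o/ (V2) and /e/ (V3): /b/ → onset of the next syllable (single consonants are always licit onsets).
Between /e/ (V3) and /i/ (V4): /wz/ — longest licit onset from the right is /z/, leaving /w/ as coda.
Result: wa.po.bew.zip.
Classifying each syllable: /wa/ (open), /po/ (open), /bew/ (closed), /zip/ (closed).
Closed syllables: 2.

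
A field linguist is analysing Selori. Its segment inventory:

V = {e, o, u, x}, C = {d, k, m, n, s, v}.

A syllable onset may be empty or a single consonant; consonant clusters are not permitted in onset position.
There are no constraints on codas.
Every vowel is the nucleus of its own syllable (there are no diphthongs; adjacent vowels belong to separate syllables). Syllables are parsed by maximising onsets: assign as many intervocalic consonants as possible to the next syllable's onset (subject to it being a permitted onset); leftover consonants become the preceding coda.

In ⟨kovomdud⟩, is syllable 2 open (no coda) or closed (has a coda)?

Nuclei (vowels): o, o, u → 3 syllables.
V1 /o/ – V2 /o/: /v/ → onset of the next syllable (single consonants are always licit onsets).
V2 /o/ – V3 /u/: /md/ — longest licit onset from the right is /d/, leaving /m/ as coda.
Result: ko.vom.dud.
Syllable 2 is /vom/ with coda /m/, so it is closed.

closed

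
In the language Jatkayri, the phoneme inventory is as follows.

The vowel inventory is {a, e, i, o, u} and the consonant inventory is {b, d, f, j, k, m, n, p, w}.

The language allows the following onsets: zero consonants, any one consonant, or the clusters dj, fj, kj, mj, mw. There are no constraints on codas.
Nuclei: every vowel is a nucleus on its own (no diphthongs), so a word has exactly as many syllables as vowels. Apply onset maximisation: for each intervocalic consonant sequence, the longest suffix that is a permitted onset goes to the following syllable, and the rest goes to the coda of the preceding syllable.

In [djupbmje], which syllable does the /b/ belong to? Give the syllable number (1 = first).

The vowels are u, e — 2 nuclei, so 2 syllables.
Between /u/ (V1) and /e/ (V2): cluster /pbmj/ — the longest permitted-onset suffix is /mj/; onset = /mj/, preceding coda = /pb/.
So the parse is djupb.mje.
The /b/ is in the coda of syllable 1 (/djupb/).

1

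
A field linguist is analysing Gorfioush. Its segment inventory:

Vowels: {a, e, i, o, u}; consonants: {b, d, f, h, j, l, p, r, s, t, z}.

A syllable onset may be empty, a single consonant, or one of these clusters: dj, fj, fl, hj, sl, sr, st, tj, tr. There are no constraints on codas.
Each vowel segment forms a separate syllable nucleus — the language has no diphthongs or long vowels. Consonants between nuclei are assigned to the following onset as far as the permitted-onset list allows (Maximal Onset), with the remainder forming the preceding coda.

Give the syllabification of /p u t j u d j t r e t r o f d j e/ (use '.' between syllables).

pu.tjudj.tre.trof.dje

The vowels are u, u, e, o, e — 5 nuclei, so 5 syllables.
Between /u/ (V1) and /u/ (V2): /tj/ — entire cluster is a permitted onset → onset /tj/, coda ∅.
Between /u/ (V2) and /e/ (V3): /djtr/; trying suffixes from longest down, /tr/ is the first permitted one, so coda /dj/ | onset /tr/.
Between /e/ (V3) and /o/ (V4): cluster /tr/ — /tr/ is itself a permitted onset, so the whole cluster goes right; preceding coda = ∅.
Between /o/ (V4) and /e/ (V5): /fdj/ splits as /f/ + /dj/ (/dj/ is the longest suffix that is a licit onset).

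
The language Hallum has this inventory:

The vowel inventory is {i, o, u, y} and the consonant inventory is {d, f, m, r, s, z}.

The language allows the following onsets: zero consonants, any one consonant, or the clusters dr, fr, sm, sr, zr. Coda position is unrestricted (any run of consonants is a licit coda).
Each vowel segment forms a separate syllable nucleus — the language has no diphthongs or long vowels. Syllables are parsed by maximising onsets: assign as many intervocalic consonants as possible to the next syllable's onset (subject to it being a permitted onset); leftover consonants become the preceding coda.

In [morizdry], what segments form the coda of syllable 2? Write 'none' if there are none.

z

The vowels are o, i, y — 3 nuclei, so 3 syllables.
Between /o/ (V1) and /i/ (V2): just /r/ — single C goes to the following onset.
Between /i/ (V2) and /y/ (V3): /zdr/ — longest licit onset from the right is /dr/, leaving /z/ as coda.
Result: mo.riz.dry.
Syllable 2 is /riz/: onset /r/, nucleus /i/, coda /z/.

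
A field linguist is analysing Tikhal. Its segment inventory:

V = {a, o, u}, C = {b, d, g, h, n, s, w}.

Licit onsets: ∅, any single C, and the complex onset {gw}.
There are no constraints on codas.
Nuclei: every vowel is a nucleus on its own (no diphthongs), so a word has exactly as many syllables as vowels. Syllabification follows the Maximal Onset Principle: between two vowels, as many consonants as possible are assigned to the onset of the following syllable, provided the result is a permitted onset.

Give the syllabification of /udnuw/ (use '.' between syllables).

Nuclei (vowels): u, u → 2 syllables.
V1 /u/ – V2 /u/: /dn/; trying suffixes from longest down, /n/ is the first permitted one, so coda /d/ | onset /n/.

ud.nuw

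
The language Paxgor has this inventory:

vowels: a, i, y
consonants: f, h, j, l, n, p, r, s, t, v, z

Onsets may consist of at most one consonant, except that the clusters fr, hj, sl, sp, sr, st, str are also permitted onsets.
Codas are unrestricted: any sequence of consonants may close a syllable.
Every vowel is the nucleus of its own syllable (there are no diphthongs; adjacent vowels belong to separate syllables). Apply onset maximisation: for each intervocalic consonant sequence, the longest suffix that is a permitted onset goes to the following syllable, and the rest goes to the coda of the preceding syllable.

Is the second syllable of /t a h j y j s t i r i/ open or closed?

Vowels present: a, y, i, i; each is a nucleus, giving 4 syllables.
V1 /a/ – V2 /y/: /hj/ is a licit onset in full, so it all attaches to the next syllable.
V2 /y/ – V3 /i/: /jst/ splits as /j/ + /st/ (/st/ is the longest suffix that is a licit onset).
V3 /i/ – V4 /i/: just /r/ — single C goes to the following onset.
So the parse is ta.hjyj.sti.ri.
Syllable 2 is /hjyj/ with coda /j/, so it is closed.

closed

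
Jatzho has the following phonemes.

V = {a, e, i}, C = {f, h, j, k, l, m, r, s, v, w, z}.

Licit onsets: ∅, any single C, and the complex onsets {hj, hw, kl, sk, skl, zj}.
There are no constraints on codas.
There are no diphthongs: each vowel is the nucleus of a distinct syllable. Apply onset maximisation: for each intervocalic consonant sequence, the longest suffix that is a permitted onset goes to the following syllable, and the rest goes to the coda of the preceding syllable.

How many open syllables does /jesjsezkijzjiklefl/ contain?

Nuclei (vowels): e, e, i, i, e → 5 syllables.
σ1/σ2 boundary: /sjs/; trying suffixes from longest down, /s/ is the first permitted one, so coda /sj/ | onset /s/.
σ2/σ3 boundary: /zk/ splits as /z/ + /k/ (/k/ is the longest suffix that is a licit onset).
σ3/σ4 boundary: /jzj/ splits as /j/ + /zj/ (/zj/ is the longest suffix that is a licit onset).
σ4/σ5 boundary: /kl/ — entire cluster is a permitted onset → onset /kl/, coda ∅.
Syllabification: jesj.sez.kij.zji.klefl.
Classifying each syllable: /jesj/ (closed), /sez/ (closed), /kij/ (closed), /zji/ (open), /klefl/ (closed).
Open syllables: 1.

1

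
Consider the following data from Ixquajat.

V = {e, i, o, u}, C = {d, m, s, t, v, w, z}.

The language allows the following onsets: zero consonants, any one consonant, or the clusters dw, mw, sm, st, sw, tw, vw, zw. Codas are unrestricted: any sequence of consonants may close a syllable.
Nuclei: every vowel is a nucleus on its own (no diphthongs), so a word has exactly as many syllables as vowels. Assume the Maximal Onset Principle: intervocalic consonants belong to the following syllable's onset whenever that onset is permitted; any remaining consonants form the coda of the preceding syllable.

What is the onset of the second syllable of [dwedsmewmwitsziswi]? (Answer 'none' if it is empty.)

The vowels are e, e, i, i, i — 5 nuclei, so 5 syllables.
σ1/σ2 boundary: /dsm/; trying suffixes from longest down, /sm/ is the first permitted one, so coda /d/ | onset /sm/.
σ2/σ3 boundary: cluster /wmw/ — the longest permitted-onset suffix is /mw/; onset = /mw/, preceding coda = /w/.
σ3/σ4 boundary: cluster /tsz/ — the longest permitted-onset suffix is /z/; onset = /z/, preceding coda = /ts/.
σ4/σ5 boundary: /sw/ — entire cluster is a permitted onset → onset /sw/, coda ∅.
So the parse is dwed.smew.mwits.zi.swi.
Syllable 2 is /smew/: onset /sm/, nucleus /e/, coda /w/.

sm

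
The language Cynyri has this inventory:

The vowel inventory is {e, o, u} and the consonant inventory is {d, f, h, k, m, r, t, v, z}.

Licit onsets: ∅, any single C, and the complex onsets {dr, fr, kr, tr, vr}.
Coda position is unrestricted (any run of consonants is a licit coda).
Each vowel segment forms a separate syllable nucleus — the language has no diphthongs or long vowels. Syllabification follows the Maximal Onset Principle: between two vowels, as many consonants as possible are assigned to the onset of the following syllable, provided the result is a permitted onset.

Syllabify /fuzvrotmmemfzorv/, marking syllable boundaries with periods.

Nuclei (vowels): u, o, e, o → 4 syllables.
Between /u/ (V1) and /o/ (V2): /zvr/ — longest licit onset from the right is /vr/, leaving /z/ as coda.
Between /o/ (V2) and /e/ (V3): /tmm/ — longest licit onset from the right is /m/, leaving /tm/ as coda.
Between /e/ (V3) and /o/ (V4): /mfz/ — longest licit onset from the right is /z/, leaving /mf/ as coda.

fuz.vrotm.memf.zorv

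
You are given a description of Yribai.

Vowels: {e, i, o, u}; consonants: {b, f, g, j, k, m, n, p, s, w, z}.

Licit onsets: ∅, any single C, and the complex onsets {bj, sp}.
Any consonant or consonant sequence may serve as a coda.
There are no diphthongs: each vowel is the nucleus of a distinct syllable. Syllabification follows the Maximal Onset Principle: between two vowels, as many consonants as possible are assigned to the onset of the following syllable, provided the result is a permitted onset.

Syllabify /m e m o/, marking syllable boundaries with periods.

Vowels present: e, o; each is a nucleus, giving 2 syllables.
Between /e/ (V1) and /o/ (V2): just /m/ — single C goes to the following onset.

me.mo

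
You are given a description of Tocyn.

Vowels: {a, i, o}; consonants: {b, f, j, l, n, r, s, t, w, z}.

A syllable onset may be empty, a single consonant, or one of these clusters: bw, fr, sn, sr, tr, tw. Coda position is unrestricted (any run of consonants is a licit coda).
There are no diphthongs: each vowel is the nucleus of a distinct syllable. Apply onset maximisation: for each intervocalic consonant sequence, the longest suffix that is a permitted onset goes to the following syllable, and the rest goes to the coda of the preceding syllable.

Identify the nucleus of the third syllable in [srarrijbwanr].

a

Nuclei (vowels): a, i, a → 3 syllables.
The third nucleus (vowel 3 from the left) is /a/.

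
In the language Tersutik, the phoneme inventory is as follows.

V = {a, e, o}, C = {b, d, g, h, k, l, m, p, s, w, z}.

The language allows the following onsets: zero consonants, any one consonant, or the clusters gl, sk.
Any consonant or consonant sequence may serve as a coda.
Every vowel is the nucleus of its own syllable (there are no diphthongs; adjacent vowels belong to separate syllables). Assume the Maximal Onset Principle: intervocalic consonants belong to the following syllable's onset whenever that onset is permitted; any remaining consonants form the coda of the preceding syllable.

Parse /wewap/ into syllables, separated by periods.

The vowels are e, a — 2 nuclei, so 2 syllables.
Between /e/ (V1) and /a/ (V2): /w/ → onset of the next syllable (single consonants are always licit onsets).

we.wap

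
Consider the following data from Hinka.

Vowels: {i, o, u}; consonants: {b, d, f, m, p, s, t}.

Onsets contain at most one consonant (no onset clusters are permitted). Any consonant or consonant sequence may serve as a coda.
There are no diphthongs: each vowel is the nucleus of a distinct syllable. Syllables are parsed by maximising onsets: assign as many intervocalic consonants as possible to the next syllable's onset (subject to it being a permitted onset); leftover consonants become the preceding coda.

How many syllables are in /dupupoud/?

4

Nuclei (vowels): u, u, o, u → 4 syllables.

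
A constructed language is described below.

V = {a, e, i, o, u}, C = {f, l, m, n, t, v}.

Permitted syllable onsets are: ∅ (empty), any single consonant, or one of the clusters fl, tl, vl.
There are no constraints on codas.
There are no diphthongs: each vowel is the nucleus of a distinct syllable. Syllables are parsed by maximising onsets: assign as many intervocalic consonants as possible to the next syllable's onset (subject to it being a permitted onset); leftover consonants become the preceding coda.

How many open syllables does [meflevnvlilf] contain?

Vowels present: e, e, i; each is a nucleus, giving 3 syllables.
Between /e/ (V1) and /e/ (V2): /fl/ is a licit onset in full, so it all attaches to the next syllable.
Between /e/ (V2) and /i/ (V3): /vnvl/ — longest licit onset from the right is /vl/, leaving /vn/ as coda.
Syllabification: me.flevn.vlilf.
Classifying each syllable: /me/ (open), /flevn/ (closed), /vlilf/ (closed).
Open syllables: 1.

1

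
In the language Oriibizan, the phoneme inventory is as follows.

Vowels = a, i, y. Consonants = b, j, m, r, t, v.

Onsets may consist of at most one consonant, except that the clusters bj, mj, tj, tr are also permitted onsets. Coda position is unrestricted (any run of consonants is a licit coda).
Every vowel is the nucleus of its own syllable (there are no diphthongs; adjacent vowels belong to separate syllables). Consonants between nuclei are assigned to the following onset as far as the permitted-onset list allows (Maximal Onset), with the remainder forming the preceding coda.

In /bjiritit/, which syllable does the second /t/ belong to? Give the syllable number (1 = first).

3

Vowels present: i, i, i; each is a nucleus, giving 3 syllables.
σ1/σ2 boundary: /r/ is a single consonant, so it becomes the next onset.
σ2/σ3 boundary: /t/ is a single consonant, so it becomes the next onset.
So the parse is bji.ri.tit.
The second /t/ is in the coda of syllable 3 (/tit/).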